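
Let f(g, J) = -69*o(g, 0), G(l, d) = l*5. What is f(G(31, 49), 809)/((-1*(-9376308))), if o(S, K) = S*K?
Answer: 0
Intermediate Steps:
o(S, K) = K*S
G(l, d) = 5*l
f(g, J) = 0 (f(g, J) = -0*g = -69*0 = 0)
f(G(31, 49), 809)/((-1*(-9376308))) = 0/((-1*(-9376308))) = 0/9376308 = 0*(1/9376308) = 0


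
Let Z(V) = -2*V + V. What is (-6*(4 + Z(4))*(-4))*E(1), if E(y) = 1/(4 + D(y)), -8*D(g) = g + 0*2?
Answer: 0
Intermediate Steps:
Z(V) = -V
D(g) = -g/8 (D(g) = -(g + 0*2)/8 = -(g + 0)/8 = -g/8)
E(y) = 1/(4 - y/8)
(-6*(4 + Z(4))*(-4))*E(1) = (-6*(4 - 1*4)*(-4))*(-8/(-32 + 1)) = (-6*(4 - 4)*(-4))*(-8/(-31)) = (-0*(-4))*(-8*(-1/31)) = -6*0*(8/31) = 0*(8/31) = 0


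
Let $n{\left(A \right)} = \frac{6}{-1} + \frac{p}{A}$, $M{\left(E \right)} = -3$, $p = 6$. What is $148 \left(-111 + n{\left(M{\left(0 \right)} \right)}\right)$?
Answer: $-17612$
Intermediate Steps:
$n{\left(A \right)} = -6 + \frac{6}{A}$ ($n{\left(A \right)} = \frac{6}{-1} + \frac{6}{A} = 6 \left(-1\right) + \frac{6}{A} = -6 + \frac{6}{A}$)
$148 \left(-111 + n{\left(M{\left(0 \right)} \right)}\right) = 148 \left(-111 - \left(6 - \frac{6}{-3}\right)\right) = 148 \left(-111 + \left(-6 + 6 \left(- \frac{1}{3}\right)\right)\right) = 148 \left(-111 - 8\right) = 148 \left(-119\right) = -17612$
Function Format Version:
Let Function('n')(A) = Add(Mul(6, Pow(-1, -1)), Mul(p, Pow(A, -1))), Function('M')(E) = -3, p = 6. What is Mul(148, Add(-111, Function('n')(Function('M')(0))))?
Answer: -17612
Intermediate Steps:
Function('n')(A) = Add(-6, Mul(6, Pow(A, -1))) (Function('n')(A) = Add(Mul(6, Pow(-1, -1)), Mul(6, Pow(A, -1))) = Add(Mul(6, -1), Mul(6, Pow(A, -1))) = Add(-6, Mul(6, Pow(A, -1))))
Mul(148, Add(-111, Function('n')(Function('M')(0)))) = Mul(148, Add(-111, Add(-6, Mul(6, Pow(-3, -1))))) = Mul(148, Add(-111, Add(-6, Mul(6, Rational(-1, 3))))) = Mul(148, Add(-111, Add(-6, -2))) = Mul(148, Add(-111, -8)) = Mul(148, -119) = -17612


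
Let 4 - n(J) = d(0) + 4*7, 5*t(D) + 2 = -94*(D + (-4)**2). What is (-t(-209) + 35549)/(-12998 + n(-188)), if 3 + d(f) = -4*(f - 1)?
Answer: -31921/13023 ≈ -2.4511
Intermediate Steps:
d(f) = 1 - 4*f (d(f) = -3 - 4*(f - 1) = -3 - 4*(-1 + f) = -3 + (4 - 4*f) = 1 - 4*f)
t(D) = -1506/5 - 94*D/5 (t(D) = -2/5 + (-94*(D + (-4)**2))/5 = -2/5 + (-94*(D + 16))/5 = -2/5 + (-94*(16 + D))/5 = -2/5 + (-1504 - 94*D)/5 = -2/5 + (-1504/5 - 94*D/5) = -1506/5 - 94*D/5)
n(J) = -25 (n(J) = 4 - ((1 - 4*0) + 4*7) = 4 - ((1 + 0) + 28) = 4 - (1 + 28) = 4 - 1*29 = 4 - 29 = -25)
(-t(-209) + 35549)/(-12998 + n(-188)) = (-(-1506/5 - 94/5*(-209)) + 35549)/(-12998 - 25) = (-(-1506/5 + 19646/5) + 35549)/(-13023) = (-1*3628 + 35549)*(-1/13023) = (-3628 + 35549)*(-1/13023) = 31921*(-1/13023) = -31921/13023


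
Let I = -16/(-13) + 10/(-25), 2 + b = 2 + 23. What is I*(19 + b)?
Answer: 2268/65 ≈ 34.892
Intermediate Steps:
b = 23 (b = -2 + (2 + 23) = -2 + 25 = 23)
I = 54/65 (I = -16*(-1/13) + 10*(-1/25) = 16/13 - 2/5 = 54/65 ≈ 0.83077)
I*(19 + b) = 54*(19 + 23)/65 = (54/65)*42 = 2268/65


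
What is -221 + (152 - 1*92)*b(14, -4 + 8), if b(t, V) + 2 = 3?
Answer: -161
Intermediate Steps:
b(t, V) = 1 (b(t, V) = -2 + 3 = 1)
-221 + (152 - 1*92)*b(14, -4 + 8) = -221 + (152 - 1*92)*1 = -221 + (152 - 92)*1 = -221 + 60*1 = -221 + 60 = -161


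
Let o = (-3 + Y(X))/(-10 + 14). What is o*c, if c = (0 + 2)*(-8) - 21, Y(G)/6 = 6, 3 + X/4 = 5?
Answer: -1221/4 ≈ -305.25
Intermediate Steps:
X = 8 (X = -12 + 4*5 = -12 + 20 = 8)
Y(G) = 36 (Y(G) = 6*6 = 36)
o = 33/4 (o = (-3 + 36)/(-10 + 14) = 33/4 ≈ 8.2500)
c = -37 (c = 2*(-8) - 21 = -16 - 21 = -37)
o*c = (33/4)*(-37) = -1221/4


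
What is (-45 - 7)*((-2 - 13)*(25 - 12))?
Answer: 10140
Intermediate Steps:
(-45 - 7)*((-2 - 13)*(25 - 12)) = -(-780)*13 = -52*(-195) = 10140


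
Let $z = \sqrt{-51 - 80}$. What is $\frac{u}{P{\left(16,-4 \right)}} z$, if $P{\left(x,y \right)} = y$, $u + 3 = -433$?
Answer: $109 i \sqrt{131} \approx 1247.6 i$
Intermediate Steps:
$u = -436$ ($u = -3 - 433 = -436$)
$z = i \sqrt{131}$ ($z = \sqrt{-131} = i \sqrt{131} \approx 11.446 i$)
$\frac{u}{P{\left(16,-4 \right)}} z = - \frac{436}{-4} i \sqrt{131} = \left(-436\right) \left(- \frac{1}{4}\right) i \sqrt{131} = 109 i \sqrt{131}$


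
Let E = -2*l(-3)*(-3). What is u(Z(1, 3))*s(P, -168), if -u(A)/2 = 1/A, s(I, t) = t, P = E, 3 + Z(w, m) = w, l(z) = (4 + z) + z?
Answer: -168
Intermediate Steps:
l(z) = 4 + 2*z
Z(w, m) = -3 + w
E = -12 (E = -2*(4 + 2*(-3))*(-3) = -2*(4 - 6)*(-3) = -2*(-2)*(-3) = 4*(-3) = -12)
P = -12
u(A) = -2/A
u(Z(1, 3))*s(P, -168) = -2/(-3 + 1)*(-168) = -2/(-2)*(-168) = -2*(-1/2)*(-168) = 1*(-168) = -168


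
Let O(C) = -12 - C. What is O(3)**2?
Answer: 225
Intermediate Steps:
O(3)**2 = (-12 - 1*3)**2 = (-12 - 3)**2 = (-15)**2 = 225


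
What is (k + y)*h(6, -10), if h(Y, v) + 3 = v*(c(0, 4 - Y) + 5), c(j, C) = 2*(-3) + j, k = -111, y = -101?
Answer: -1484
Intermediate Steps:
c(j, C) = -6 + j
h(Y, v) = -3 - v (h(Y, v) = -3 + v*((-6 + 0) + 5) = -3 + v*(-6 + 5) = -3 + v*(-1) = -3 - v)
(k + y)*h(6, -10) = (-111 - 101)*(-3 - 1*(-10)) = -212*(-3 + 10) = -212*7 = -1484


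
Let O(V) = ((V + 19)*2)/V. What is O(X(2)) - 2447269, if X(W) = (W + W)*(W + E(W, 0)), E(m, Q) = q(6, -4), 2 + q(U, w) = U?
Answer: -29367185/12 ≈ -2.4473e+6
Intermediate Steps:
q(U, w) = -2 + U
E(m, Q) = 4 (E(m, Q) = -2 + 6 = 4)
X(W) = 2*W*(4 + W) (X(W) = (W + W)*(W + 4) = (2*W)*(4 + W) = 2*W*(4 + W))
O(V) = (38 + 2*V)/V (O(V) = ((19 + V)*2)/V = (38 + 2*V)/V)
O(X(2)) - 2447269 = (2 + 38/((2*2*(4 + 2)))) - 2447269 = (2 + 38/((2*2*6))) - 2447269 = (2 + 38/24) - 2447269 = (2 + 38*(1/24)) - 2447269 = (2 + 19/12) - 2447269 = 43/12 - 2447269 = -29367185/12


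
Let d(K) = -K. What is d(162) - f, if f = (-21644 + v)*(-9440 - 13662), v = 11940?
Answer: -224181970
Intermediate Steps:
f = 224181808 (f = (-21644 + 11940)*(-9440 - 13662) = -9704*(-23102) = 224181808)
d(162) - f = -1*162 - 1*224181808 = -162 - 224181808 = -224181970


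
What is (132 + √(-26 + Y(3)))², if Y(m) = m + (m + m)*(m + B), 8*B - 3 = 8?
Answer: (264 + √13)²/4 ≈ 17903.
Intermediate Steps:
B = 11/8 (B = 3/8 + (⅛)*8 = 3/8 + 1 = 11/8 ≈ 1.3750)
Y(m) = m + 2*m*(11/8 + m) (Y(m) = m + (m + m)*(m + 11/8) = m + (2*m)*(11/8 + m) = m + 2*m*(11/8 + m))
(132 + √(-26 + Y(3)))² = (132 + √(-26 + (¼)*3*(15 + 8*3)))² = (132 + √(-26 + (¼)*3*(15 + 24)))² = (132 + √(-26 + (¼)*3*39))² = (132 + √(-26 + 117/4))² = (132 + √(13/4))² = (132 + √13/2)²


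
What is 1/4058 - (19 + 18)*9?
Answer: -1351313/4058 ≈ -333.00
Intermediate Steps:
1/4058 - (19 + 18)*9 = 1/4058 - 37*9 = 1/4058 - 1*333 = 1/4058 - 333 = -1351313/4058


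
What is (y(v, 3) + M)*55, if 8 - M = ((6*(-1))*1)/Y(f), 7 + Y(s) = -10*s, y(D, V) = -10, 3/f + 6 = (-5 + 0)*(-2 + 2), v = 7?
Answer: -275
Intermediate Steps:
f = -½ (f = 3/(-6 + (-5 + 0)*(-2 + 2)) = 3/(-6 - 5*0) = 3/(-6 + 0) = 3/(-6) = 3*(-⅙) = -½ ≈ -0.50000)
Y(s) = -7 - 10*s
M = 5 (M = 8 - (6*(-1))*1/(-7 - 10*(-½)) = 8 - (-6*1)/(-7 + 5) = 8 - (-6)/(-2) = 8 - (-6)*(-1)/2 = 8 - 1*3 = 8 - 3 = 5)
(y(v, 3) + M)*55 = (-10 + 5)*55 = -5*55 = -275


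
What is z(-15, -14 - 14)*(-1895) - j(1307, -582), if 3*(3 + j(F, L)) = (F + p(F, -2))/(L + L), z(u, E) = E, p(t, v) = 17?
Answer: 46324330/873 ≈ 53063.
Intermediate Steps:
j(F, L) = -3 + (17 + F)/(6*L) (j(F, L) = -3 + ((F + 17)/(L + L))/3 = -3 + ((17 + F)/((2*L)))/3 = -3 + ((17 + F)*(1/(2*L)))/3 = -3 + ((17 + F)/(2*L))/3 = -3 + (17 + F)/(6*L))
z(-15, -14 - 14)*(-1895) - j(1307, -582) = (-14 - 14)*(-1895) - (17 + 1307 - 18*(-582))/(6*(-582)) = -28*(-1895) - (-1)*(17 + 1307 + 10476)/(6*582) = 53060 - (-1)*11800/(6*582) = 53060 - 1*(-2950/873) = 53060 + 2950/873 = 46324330/873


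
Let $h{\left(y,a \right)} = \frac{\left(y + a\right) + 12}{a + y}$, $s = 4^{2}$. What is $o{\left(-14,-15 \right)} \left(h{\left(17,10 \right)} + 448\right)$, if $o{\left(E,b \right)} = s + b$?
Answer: $\frac{4045}{9} \approx 449.44$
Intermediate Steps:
$s = 16$
$o{\left(E,b \right)} = 16 + b$
$h{\left(y,a \right)} = \frac{12 + a + y}{a + y}$ ($h{\left(y,a \right)} = \frac{\left(a + y\right) + 12}{a + y} = \frac{12 + a + y}{a + y}$)
$o{\left(-14,-15 \right)} \left(h{\left(17,10 \right)} + 448\right) = \left(16 - 15\right) \left(\frac{12 + 10 + 17}{10 + 17} + 448\right) = 1 \left(\frac{1}{27} \cdot 39 + 448\right) = 1 \left(\frac{13}{9} + 448\right) = 1 \cdot \frac{4045}{9} = \frac{4045}{9}$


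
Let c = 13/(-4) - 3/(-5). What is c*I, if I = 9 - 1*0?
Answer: -477/20 ≈ -23.850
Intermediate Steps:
c = -53/20 (c = 13*(-¼) - 3*(-⅕) = -13/4 + ⅗ = -53/20 ≈ -2.6500)
I = 9 (I = 9 + 0 = 9)
c*I = -53/20*9 = -477/20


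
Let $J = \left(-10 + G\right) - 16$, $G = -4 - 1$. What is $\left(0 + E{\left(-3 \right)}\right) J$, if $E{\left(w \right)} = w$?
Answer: $93$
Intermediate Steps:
$G = -5$
$J = -31$ ($J = \left(-10 - 5\right) - 16 = -15 - 16 = -31$)
$\left(0 + E{\left(-3 \right)}\right) J = \left(0 - 3\right) \left(-31\right) = \left(-3\right) \left(-31\right) = 93$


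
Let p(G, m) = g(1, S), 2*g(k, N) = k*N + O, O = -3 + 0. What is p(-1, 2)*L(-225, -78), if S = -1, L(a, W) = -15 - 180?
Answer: 390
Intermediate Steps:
O = -3
L(a, W) = -195
g(k, N) = -3/2 + N*k/2 (g(k, N) = (k*N - 3)/2 = (N*k - 3)/2 = (-3 + N*k)/2 = -3/2 + N*k/2)
p(G, m) = -2 (p(G, m) = -3/2 + (1/2)*(-1)*1 = -3/2 - 1/2 = -2)
p(-1, 2)*L(-225, -78) = -2*(-195) = 390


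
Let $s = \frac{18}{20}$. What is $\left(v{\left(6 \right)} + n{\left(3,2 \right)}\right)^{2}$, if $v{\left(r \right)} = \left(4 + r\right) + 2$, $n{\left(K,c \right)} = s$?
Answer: $\frac{16641}{100} \approx 166.41$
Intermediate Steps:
$s = \frac{9}{10}$ ($s = 18 \cdot \frac{1}{20} = \frac{9}{10} \approx 0.9$)
$n{\left(K,c \right)} = \frac{9}{10}$
$v{\left(r \right)} = 6 + r$
$\left(v{\left(6 \right)} + n{\left(3,2 \right)}\right)^{2} = \left(\left(6 + 6\right) + \frac{9}{10}\right)^{2} = \left(12 + \frac{9}{10}\right)^{2} = \left(\frac{129}{10}\right)^{2} = \frac{16641}{100}$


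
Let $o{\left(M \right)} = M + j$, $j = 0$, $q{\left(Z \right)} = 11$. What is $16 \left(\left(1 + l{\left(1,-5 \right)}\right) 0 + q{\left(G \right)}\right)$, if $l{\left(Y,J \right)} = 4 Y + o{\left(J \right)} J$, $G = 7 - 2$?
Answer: $176$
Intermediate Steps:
$G = 5$
$o{\left(M \right)} = M$ ($o{\left(M \right)} = M + 0 = M$)
$l{\left(Y,J \right)} = J^{2} + 4 Y$ ($l{\left(Y,J \right)} = 4 Y + J J = 4 Y + J^{2} = J^{2} + 4 Y$)
$16 \left(\left(1 + l{\left(1,-5 \right)}\right) 0 + q{\left(G \right)}\right) = 16 \left(\left(1 + \left(\left(-5\right)^{2} + 4 \cdot 1\right)\right) 0 + 11\right) = 16 \left(\left(1 + \left(25 + 4\right)\right) 0 + 11\right) = 16 \left(\left(1 + 29\right) 0 + 11\right) = 16 \left(30 \cdot 0 + 11\right) = 16 \left(0 + 11\right) = 16 \cdot 11 = 176$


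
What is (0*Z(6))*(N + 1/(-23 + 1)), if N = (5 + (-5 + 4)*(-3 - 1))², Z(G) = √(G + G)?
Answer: 0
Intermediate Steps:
Z(G) = √2*√G (Z(G) = √(2*G) = √2*√G)
N = 81 (N = (5 - 1*(-4))² = (5 + 4)² = 9² = 81)
(0*Z(6))*(N + 1/(-23 + 1)) = (0*(√2*√6))*(81 + 1/(-23 + 1)) = (0*(2*√3))*(81 + 1/(-22)) = 0*(81 - 1/22) = 0*(1781/22) = 0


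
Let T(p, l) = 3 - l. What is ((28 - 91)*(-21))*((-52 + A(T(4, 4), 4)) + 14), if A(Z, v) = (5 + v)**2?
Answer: 56889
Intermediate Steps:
((28 - 91)*(-21))*((-52 + A(T(4, 4), 4)) + 14) = ((28 - 91)*(-21))*((-52 + (5 + 4)**2) + 14) = (-63*(-21))*((-52 + 9**2) + 14) = 1323*((-52 + 81) + 14) = 1323*(29 + 14) = 1323*43 = 56889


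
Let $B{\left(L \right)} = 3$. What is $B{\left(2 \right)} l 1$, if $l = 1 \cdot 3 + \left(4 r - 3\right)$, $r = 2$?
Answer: $24$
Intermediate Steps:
$l = 8$ ($l = 1 \cdot 3 + \left(4 \cdot 2 - 3\right) = 3 + \left(8 - 3\right) = 3 + 5 = 8$)
$B{\left(2 \right)} l 1 = 3 \cdot 8 \cdot 1 = 24 \cdot 1 = 24$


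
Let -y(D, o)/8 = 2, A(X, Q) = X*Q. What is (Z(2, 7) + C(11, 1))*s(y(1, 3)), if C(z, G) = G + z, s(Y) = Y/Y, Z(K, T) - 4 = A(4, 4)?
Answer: 32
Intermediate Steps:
A(X, Q) = Q*X
y(D, o) = -16 (y(D, o) = -8*2 = -16)
Z(K, T) = 20 (Z(K, T) = 4 + 4*4 = 4 + 16 = 20)
s(Y) = 1
(Z(2, 7) + C(11, 1))*s(y(1, 3)) = (20 + (1 + 11))*1 = (20 + 12)*1 = 32*1 = 32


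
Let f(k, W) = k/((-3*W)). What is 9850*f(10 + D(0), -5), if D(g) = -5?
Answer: 9850/3 ≈ 3283.3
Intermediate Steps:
f(k, W) = -k/(3*W) (f(k, W) = k*(-1/(3*W)) = -k/(3*W))
9850*f(10 + D(0), -5) = 9850*(-1/3*(10 - 5)/(-5)) = 9850*(-1/3*5*(-1/5)) = 9850*(1/3) = 9850/3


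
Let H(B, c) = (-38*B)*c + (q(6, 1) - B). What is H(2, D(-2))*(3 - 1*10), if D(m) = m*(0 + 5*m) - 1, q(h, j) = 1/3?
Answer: 30359/3 ≈ 10120.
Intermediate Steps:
q(h, j) = 1/3
D(m) = -1 + 5*m**2 (D(m) = m*(5*m) - 1 = 5*m**2 - 1 = -1 + 5*m**2)
H(B, c) = 1/3 - B - 38*B*c (H(B, c) = (-38*B)*c + (1/3 - B) = -38*B*c + (1/3 - B) = 1/3 - B - 38*B*c)
H(2, D(-2))*(3 - 1*10) = (1/3 - 1*2 - 38*2*(-1 + 5*(-2)**2))*(3 - 1*10) = (1/3 - 2 - 38*2*(-1 + 5*4))*(3 - 10) = (1/3 - 2 - 38*2*(-1 + 20))*(-7) = (1/3 - 2 - 38*2*19)*(-7) = (1/3 - 2 - 1444)*(-7) = -4337/3*(-7) = 30359/3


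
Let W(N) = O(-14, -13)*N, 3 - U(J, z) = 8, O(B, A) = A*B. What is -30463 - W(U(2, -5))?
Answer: -29553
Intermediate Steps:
U(J, z) = -5 (U(J, z) = 3 - 1*8 = 3 - 8 = -5)
W(N) = 182*N (W(N) = (-13*(-14))*N = 182*N)
-30463 - W(U(2, -5)) = -30463 - 182*(-5) = -30463 - 1*(-910) = -30463 + 910 = -29553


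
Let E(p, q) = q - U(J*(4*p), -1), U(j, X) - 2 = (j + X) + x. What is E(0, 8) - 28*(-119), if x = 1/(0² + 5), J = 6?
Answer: 16694/5 ≈ 3338.8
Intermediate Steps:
x = ⅕ (x = 1/(0 + 5) = 1/5 = ⅕ ≈ 0.20000)
U(j, X) = 11/5 + X + j (U(j, X) = 2 + ((j + X) + ⅕) = 2 + ((X + j) + ⅕) = 2 + (⅕ + X + j) = 11/5 + X + j)
E(p, q) = -6/5 + q - 24*p (E(p, q) = q - (11/5 - 1 + 6*(4*p)) = q - (11/5 - 1 + 24*p) = q - (6/5 + 24*p) = q + (-6/5 - 24*p) = -6/5 + q - 24*p)
E(0, 8) - 28*(-119) = (-6/5 + 8 - 24*0) - 28*(-119) = (-6/5 + 8 + 0) + 3332 = 34/5 + 3332 = 16694/5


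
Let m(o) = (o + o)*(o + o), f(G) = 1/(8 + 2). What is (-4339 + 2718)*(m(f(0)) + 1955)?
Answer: -79227996/25 ≈ -3.1691e+6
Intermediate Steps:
f(G) = 1/10
m(o) = 4*o**2 (m(o) = (2*o)*(2*o) = 4*o**2)
(-4339 + 2718)*(m(f(0)) + 1955) = (-4339 + 2718)*(4*(1/10)**2 + 1955) = -1621*(4*(1/100) + 1955) = -1621*(1/25 + 1955) = -1621*48876/25 = -79227996/25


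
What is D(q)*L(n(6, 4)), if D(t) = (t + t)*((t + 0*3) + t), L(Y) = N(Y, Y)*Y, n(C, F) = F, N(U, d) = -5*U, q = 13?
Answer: -54080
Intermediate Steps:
L(Y) = -5*Y² (L(Y) = (-5*Y)*Y = -5*Y²)
D(t) = 4*t² (D(t) = (2*t)*((t + 0) + t) = (2*t)*(t + t) = (2*t)*(2*t) = 4*t²)
D(q)*L(n(6, 4)) = (4*13²)*(-5*4²) = (4*169)*(-5*16) = 676*(-80) = -54080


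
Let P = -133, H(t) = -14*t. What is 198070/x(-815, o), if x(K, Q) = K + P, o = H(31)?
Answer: -99035/474 ≈ -208.93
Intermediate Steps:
o = -434 (o = -14*31 = -434)
x(K, Q) = -133 + K (x(K, Q) = K - 133 = -133 + K)
198070/x(-815, o) = 198070/(-133 - 815) = 198070/(-948) = 198070*(-1/948) = -99035/474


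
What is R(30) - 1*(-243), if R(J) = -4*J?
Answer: 123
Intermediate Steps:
R(30) - 1*(-243) = -4*30 - 1*(-243) = -120 + 243 = 123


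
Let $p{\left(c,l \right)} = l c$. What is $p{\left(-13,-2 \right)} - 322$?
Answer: $-296$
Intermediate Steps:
$p{\left(c,l \right)} = c l$
$p{\left(-13,-2 \right)} - 322 = \left(-13\right) \left(-2\right) - 322 = 26 - 322 = -296$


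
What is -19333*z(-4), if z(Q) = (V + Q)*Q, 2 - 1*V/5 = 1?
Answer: 77332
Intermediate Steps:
V = 5 (V = 10 - 5*1 = 10 - 5 = 5)
z(Q) = Q*(5 + Q) (z(Q) = (5 + Q)*Q = Q*(5 + Q))
-19333*z(-4) = -(-77332)*(5 - 4) = -(-77332) = -19333*(-4) = 77332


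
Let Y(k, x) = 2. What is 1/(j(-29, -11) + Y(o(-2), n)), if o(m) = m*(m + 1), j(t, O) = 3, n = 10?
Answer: ⅕ ≈ 0.20000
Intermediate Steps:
o(m) = m*(1 + m)
1/(j(-29, -11) + Y(o(-2), n)) = 1/(3 + 2) = 1/5 = ⅕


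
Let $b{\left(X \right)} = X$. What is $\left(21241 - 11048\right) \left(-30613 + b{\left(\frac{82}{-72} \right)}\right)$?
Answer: $- \frac{11233797037}{36} \approx -3.1205 \cdot 10^{8}$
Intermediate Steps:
$\left(21241 - 11048\right) \left(-30613 + b{\left(\frac{82}{-72} \right)}\right) = \left(21241 - 11048\right) \left(-30613 + \frac{82}{-72}\right) = 10193 \left(-30613 + 82 \left(- \frac{1}{72}\right)\right) = 10193 \left(-30613 - \frac{41}{36}\right) = 10193 \left(- \frac{1102109}{36}\right) = - \frac{11233797037}{36}$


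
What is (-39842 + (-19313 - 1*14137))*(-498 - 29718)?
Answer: 2214591072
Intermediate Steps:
(-39842 + (-19313 - 1*14137))*(-498 - 29718) = (-39842 + (-19313 - 14137))*(-30216) = (-39842 - 33450)*(-30216) = -73292*(-30216) = 2214591072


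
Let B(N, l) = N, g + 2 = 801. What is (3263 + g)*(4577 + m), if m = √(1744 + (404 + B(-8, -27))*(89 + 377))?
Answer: 18591774 + 8124*√46570 ≈ 2.0345e+7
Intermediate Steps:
g = 799 (g = -2 + 801 = 799)
m = 2*√46570 (m = √(1744 + (404 - 8)*(89 + 377)) = √(1744 + 396*466) = √(1744 + 184536) = √186280 = 2*√46570 ≈ 431.60)
(3263 + g)*(4577 + m) = (3263 + 799)*(4577 + 2*√46570) = 4062*(4577 + 2*√46570) = 18591774 + 8124*√46570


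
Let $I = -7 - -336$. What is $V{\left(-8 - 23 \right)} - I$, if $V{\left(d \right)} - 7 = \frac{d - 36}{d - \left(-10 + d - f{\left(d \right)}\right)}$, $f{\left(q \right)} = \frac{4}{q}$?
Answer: $- \frac{100609}{306} \approx -328.79$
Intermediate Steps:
$I = 329$ ($I = -7 + 336 = 329$)
$V{\left(d \right)} = 7 + \frac{-36 + d}{10 + \frac{4}{d}}$ ($V{\left(d \right)} = 7 + \frac{d - 36}{d - \left(-10 + d - \frac{4}{d}\right)} = 7 + \frac{-36 + d}{d - \left(-10 + d - \frac{4}{d}\right)} = 7 + \frac{-36 + d}{d + \left(10 - d + \frac{4}{d}\right)} = 7 + \frac{-36 + d}{10 + \frac{4}{d}}$)
$V{\left(-8 - 23 \right)} - I = \frac{28 + \left(-8 - 23\right) \left(34 - 31\right)}{2 \left(2 + 5 \left(-8 - 23\right)\right)} - 329 = \frac{28 - 31 \left(34 - 31\right)}{2 \left(2 + 5 \left(-31\right)\right)} - 329 = \frac{28 - 93}{2 \left(2 - 155\right)} - 329 = \frac{28 - 93}{2 \left(-153\right)} - 329 = \frac{1}{2} \left(- \frac{1}{153}\right) \left(-65\right) - 329 = \frac{65}{306} - 329 = - \frac{100609}{306}$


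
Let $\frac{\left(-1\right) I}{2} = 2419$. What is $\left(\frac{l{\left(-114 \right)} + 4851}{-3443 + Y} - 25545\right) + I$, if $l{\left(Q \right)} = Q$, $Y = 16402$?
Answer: $- \frac{393728560}{12959} \approx -30383.0$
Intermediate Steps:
$I = -4838$ ($I = \left(-2\right) 2419 = -4838$)
$\left(\frac{l{\left(-114 \right)} + 4851}{-3443 + Y} - 25545\right) + I = \left(\frac{-114 + 4851}{-3443 + 16402} - 25545\right) - 4838 = \left(\frac{4737}{12959} - 25545\right) - 4838 = - \frac{331032918}{12959} - 4838 = - \frac{393728560}{12959}$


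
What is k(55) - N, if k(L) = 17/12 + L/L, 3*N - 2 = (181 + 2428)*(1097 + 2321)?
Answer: -35670227/12 ≈ -2.9725e+6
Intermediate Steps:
N = 8917564/3 (N = ⅔ + ((181 + 2428)*(1097 + 2321))/3 = ⅔ + (2609*3418)/3 = ⅔ + (⅓)*8917562 = ⅔ + 8917562/3 = 8917564/3 ≈ 2.9725e+6)
k(L) = 29/12 (k(L) = 17*(1/12) + 1 = 17/12 + 1 = 29/12)
k(55) - N = 29/12 - 1*8917564/3 = 29/12 - 8917564/3 = -35670227/12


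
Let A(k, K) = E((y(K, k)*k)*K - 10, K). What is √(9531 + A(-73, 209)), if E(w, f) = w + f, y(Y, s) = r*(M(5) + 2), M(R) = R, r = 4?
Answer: I*√417466 ≈ 646.12*I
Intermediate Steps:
y(Y, s) = 28 (y(Y, s) = 4*(5 + 2) = 4*7 = 28)
E(w, f) = f + w
A(k, K) = -10 + K + 28*K*k (A(k, K) = K + ((28*k)*K - 10) = K + (28*K*k - 10) = K + (-10 + 28*K*k) = -10 + K + 28*K*k)
√(9531 + A(-73, 209)) = √(9531 + (-10 + 209 + 28*209*(-73))) = √(9531 + (-10 + 209 - 427196)) = √(9531 - 426997) = √(-417466) = I*√417466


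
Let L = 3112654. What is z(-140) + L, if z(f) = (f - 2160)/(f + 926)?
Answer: 1223271872/393 ≈ 3.1127e+6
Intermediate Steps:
z(f) = (-2160 + f)/(926 + f)
z(-140) + L = (-2160 - 140)/(926 - 140) + 3112654 = -2300/786 + 3112654 = (1/786)*(-2300) + 3112654 = -1150/393 + 3112654 = 1223271872/393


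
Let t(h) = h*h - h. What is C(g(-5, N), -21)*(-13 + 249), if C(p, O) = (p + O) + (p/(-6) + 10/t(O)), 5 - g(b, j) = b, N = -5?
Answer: -689356/231 ≈ -2984.2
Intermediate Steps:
g(b, j) = 5 - b
t(h) = h² - h
C(p, O) = O + 5*p/6 + 10/(O*(-1 + O)) (C(p, O) = (p + O) + (p/(-6) + 10/((O*(-1 + O)))) = (O + p) + (p*(-⅙) + 10*(1/(O*(-1 + O)))) = (O + p) + (-p/6 + 10/(O*(-1 + O))) = O + 5*p/6 + 10/(O*(-1 + O)))
C(g(-5, N), -21)*(-13 + 249) = ((⅙)*(60 - 21*(-1 - 21)*(5*(5 - 1*(-5)) + 6*(-21)))/(-21*(-1 - 21)))*(-13 + 249) = ((⅙)*(-1/21)*(60 - 21*(-22)*(5*(5 + 5) - 126))/(-22))*236 = ((⅙)*(-1/21)*(-1/22)*(60 - 21*(-22)*(5*10 - 126)))*236 = ((⅙)*(-1/21)*(-1/22)*(60 - 21*(-22)*(50 - 126)))*236 = ((⅙)*(-1/21)*(-1/22)*(60 - 21*(-22)*(-76)))*236 = ((⅙)*(-1/21)*(-1/22)*(60 - 35112))*236 = ((⅙)*(-1/21)*(-1/22)*(-35052))*236 = -2921/231*236 = -689356/231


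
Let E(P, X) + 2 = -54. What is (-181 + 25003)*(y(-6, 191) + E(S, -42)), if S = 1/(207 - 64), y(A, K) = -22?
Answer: -1936116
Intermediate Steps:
S = 1/143 ≈ 0.0069930
E(P, X) = -56 (E(P, X) = -2 - 54 = -56)
(-181 + 25003)*(y(-6, 191) + E(S, -42)) = (-181 + 25003)*(-22 - 56) = 24822*(-78) = -1936116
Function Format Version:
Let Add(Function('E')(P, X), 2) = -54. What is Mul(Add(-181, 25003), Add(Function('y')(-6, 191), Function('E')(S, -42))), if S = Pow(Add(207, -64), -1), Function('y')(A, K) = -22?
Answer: -1936116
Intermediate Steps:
S = Rational(1, 143) (S = Pow(143, -1) = Rational(1, 143) ≈ 0.0069930)
Function('E')(P, X) = -56 (Function('E')(P, X) = Add(-2, -54) = -56)
Mul(Add(-181, 25003), Add(Function('y')(-6, 191), Function('E')(S, -42))) = Mul(Add(-181, 25003), Add(-22, -56)) = Mul(24822, -78) = -1936116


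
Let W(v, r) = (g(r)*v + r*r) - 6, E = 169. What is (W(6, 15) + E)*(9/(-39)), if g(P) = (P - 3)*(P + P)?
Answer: -588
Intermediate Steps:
g(P) = 2*P*(-3 + P) (g(P) = (-3 + P)*(2*P) = 2*P*(-3 + P))
W(v, r) = -6 + r² + 2*r*v*(-3 + r) (W(v, r) = ((2*r*(-3 + r))*v + r*r) - 6 = (2*r*v*(-3 + r) + r²) - 6 = (r² + 2*r*v*(-3 + r)) - 6 = -6 + r² + 2*r*v*(-3 + r))
(W(6, 15) + E)*(9/(-39)) = ((-6 + 15² + 2*15*6*(-3 + 15)) + 169)*(9/(-39)) = ((-6 + 225 + 2*15*6*12) + 169)*(9*(-1/39)) = ((-6 + 225 + 2160) + 169)*(-3/13) = (2379 + 169)*(-3/13) = 2548*(-3/13) = -588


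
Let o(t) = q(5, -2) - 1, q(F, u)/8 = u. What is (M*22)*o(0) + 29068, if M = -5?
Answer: 30938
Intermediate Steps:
q(F, u) = 8*u
o(t) = -17 (o(t) = 8*(-2) - 1 = -16 - 1 = -17)
(M*22)*o(0) + 29068 = -5*22*(-17) + 29068 = -110*(-17) + 29068 = 1870 + 29068 = 30938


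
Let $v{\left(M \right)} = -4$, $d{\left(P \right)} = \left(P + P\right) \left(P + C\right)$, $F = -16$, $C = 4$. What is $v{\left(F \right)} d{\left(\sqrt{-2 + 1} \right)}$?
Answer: $8 - 32 i \approx 8.0 - 32.0 i$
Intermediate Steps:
$d{\left(P \right)} = 2 P \left(4 + P\right)$ ($d{\left(P \right)} = \left(P + P\right) \left(P + 4\right) = 2 P \left(4 + P\right)$)
$v{\left(F \right)} d{\left(\sqrt{-2 + 1} \right)} = - 4 \cdot 2 \sqrt{-2 + 1} \left(4 + \sqrt{-2 + 1}\right) = - 4 \cdot 2 \sqrt{-1} \left(4 + \sqrt{-1}\right) = - 4 \cdot 2 i \left(4 + i\right) = - 8 i \left(4 + i\right)$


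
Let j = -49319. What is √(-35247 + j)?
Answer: I*√84566 ≈ 290.8*I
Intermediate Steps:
√(-35247 + j) = √(-35247 - 49319) = √(-84566) = I*√84566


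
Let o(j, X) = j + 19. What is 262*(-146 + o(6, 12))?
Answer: -31702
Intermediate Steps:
o(j, X) = 19 + j
262*(-146 + o(6, 12)) = 262*(-146 + (19 + 6)) = 262*(-146 + 25) = 262*(-121) = -31702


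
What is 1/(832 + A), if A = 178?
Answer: 1/1010 ≈ 0.00099010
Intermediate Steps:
1/(832 + A) = 1/(832 + 178) = 1/1010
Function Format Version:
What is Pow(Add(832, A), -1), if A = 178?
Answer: Rational(1, 1010) ≈ 0.00099010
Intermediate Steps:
Pow(Add(832, A), -1) = Pow(Add(832, 178), -1) = Pow(1010, -1) = Rational(1, 1010)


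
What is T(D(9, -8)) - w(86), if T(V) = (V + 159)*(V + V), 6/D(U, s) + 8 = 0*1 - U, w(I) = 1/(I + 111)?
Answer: -6375997/56933 ≈ -111.99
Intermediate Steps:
w(I) = 1/(111 + I)
D(U, s) = 6/(-8 - U) (D(U, s) = 6/(-8 + (0*1 - U)) = 6/(-8 + (0 - U)) = 6/(-8 - U))
T(V) = 2*V*(159 + V) (T(V) = (159 + V)*(2*V) = 2*V*(159 + V))
T(D(9, -8)) - w(86) = 2*(-6/(8 + 9))*(159 - 6/(8 + 9)) - 1/(111 + 86) = 2*(-6/17)*(159 - 6/17) - 1/197 = 2*(-6/17)*(2697/17) - 1/197 = -32364/289 - 1/197 = -6375997/56933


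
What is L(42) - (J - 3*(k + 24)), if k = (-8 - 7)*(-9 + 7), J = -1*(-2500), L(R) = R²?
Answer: -574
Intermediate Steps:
J = 2500
k = 30 (k = -15*(-2) = 30)
L(42) - (J - 3*(k + 24)) = 42² - (2500 - 3*(30 + 24)) = 1764 - (2500 - 3*54) = 1764 - (2500 - 1*162) = 1764 - (2500 - 162) = 1764 - 1*2338 = 1764 - 2338 = -574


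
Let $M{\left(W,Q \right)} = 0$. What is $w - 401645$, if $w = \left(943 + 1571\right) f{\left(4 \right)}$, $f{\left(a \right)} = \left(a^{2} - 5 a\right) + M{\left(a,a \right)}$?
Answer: $-411701$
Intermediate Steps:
$f{\left(a \right)} = a^{2} - 5 a$ ($f{\left(a \right)} = \left(a^{2} - 5 a\right) + 0 = a^{2} - 5 a$)
$w = -10056$ ($w = \left(943 + 1571\right) 4 \left(-5 + 4\right) = 2514 \cdot 4 \left(-1\right) = 2514 \left(-4\right) = -10056$)
$w - 401645 = -10056 - 401645 = -411701$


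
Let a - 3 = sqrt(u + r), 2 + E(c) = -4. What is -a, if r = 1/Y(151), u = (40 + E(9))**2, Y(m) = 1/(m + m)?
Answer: -3 - 27*sqrt(2) ≈ -41.184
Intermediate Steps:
Y(m) = 1/(2*m)
E(c) = -6 (E(c) = -2 - 4 = -6)
u = 1156 (u = (40 - 6)**2 = 34**2 = 1156)
r = 302 (r = 1/((1/2)/151) = 1/((1/2)*(1/151)) = 1/(1/302) = 302)
a = 3 + 27*sqrt(2) (a = 3 + sqrt(1156 + 302) = 3 + sqrt(1458) = 3 + 27*sqrt(2) ≈ 41.184)
-a = -(3 + 27*sqrt(2)) = -3 - 27*sqrt(2)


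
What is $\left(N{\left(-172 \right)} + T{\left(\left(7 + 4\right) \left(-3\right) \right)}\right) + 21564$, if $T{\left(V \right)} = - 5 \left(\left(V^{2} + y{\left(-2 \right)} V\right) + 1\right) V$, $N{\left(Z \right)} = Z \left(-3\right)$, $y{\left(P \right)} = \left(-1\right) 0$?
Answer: $201930$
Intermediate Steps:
$y{\left(P \right)} = 0$
$N{\left(Z \right)} = - 3 Z$
$T{\left(V \right)} = V \left(-5 - 5 V^{2}\right)$ ($T{\left(V \right)} = - 5 \left(\left(V^{2} + 0 V\right) + 1\right) V = - 5 \left(\left(V^{2} + 0\right) + 1\right) V = - 5 \left(V^{2} + 1\right) V = - 5 \left(1 + V^{2}\right) V = \left(-5 - 5 V^{2}\right) V = V \left(-5 - 5 V^{2}\right)$)
$\left(N{\left(-172 \right)} + T{\left(\left(7 + 4\right) \left(-3\right) \right)}\right) + 21564 = \left(\left(-3\right) \left(-172\right) - 5 \left(7 + 4\right) \left(-3\right) \left(1 + \left(\left(7 + 4\right) \left(-3\right)\right)^{2}\right)\right) + 21564 = \left(516 - 5 \cdot 11 \left(-3\right) \left(1 + \left(11 \left(-3\right)\right)^{2}\right)\right) + 21564 = \left(516 - - 165 \left(1 + \left(-33\right)^{2}\right)\right) + 21564 = \left(516 - - 165 \left(1 + 1089\right)\right) + 21564 = \left(516 - \left(-165\right) 1090\right) + 21564 = \left(516 + 179850\right) + 21564 = 180366 + 21564 = 201930$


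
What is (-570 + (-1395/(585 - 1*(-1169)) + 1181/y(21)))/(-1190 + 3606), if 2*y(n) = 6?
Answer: -932051/12712992 ≈ -0.073315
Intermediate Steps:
y(n) = 3 (y(n) = (½)*6 = 3)
(-570 + (-1395/(585 - 1*(-1169)) + 1181/y(21)))/(-1190 + 3606) = (-570 + (-1395/(585 - 1*(-1169)) + 1181/3))/(-1190 + 3606) = (-570 + (-1395/(585 + 1169) + 1181*(⅓)))/2416 = (-570 + (-1395/1754 + 1181/3))*(1/2416) = (-570 + 2067289/5262)*(1/2416) = -932051/5262*1/2416 = -932051/12712992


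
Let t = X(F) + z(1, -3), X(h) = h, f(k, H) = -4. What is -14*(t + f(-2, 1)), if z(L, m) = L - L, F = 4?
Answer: 0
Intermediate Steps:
z(L, m) = 0
t = 4 (t = 4 + 0 = 4)
-14*(t + f(-2, 1)) = -14*(4 - 4) = -14*0 = 0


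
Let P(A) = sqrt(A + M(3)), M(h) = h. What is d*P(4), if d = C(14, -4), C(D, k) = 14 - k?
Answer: 18*sqrt(7) ≈ 47.624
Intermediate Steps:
d = 18 (d = 14 - 1*(-4) = 14 + 4 = 18)
P(A) = sqrt(3 + A) (P(A) = sqrt(A + 3) = sqrt(3 + A))
d*P(4) = 18*sqrt(3 + 4) = 18*sqrt(7)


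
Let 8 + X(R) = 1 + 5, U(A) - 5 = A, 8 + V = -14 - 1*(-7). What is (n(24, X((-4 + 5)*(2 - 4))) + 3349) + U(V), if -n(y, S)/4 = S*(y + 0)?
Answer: 3531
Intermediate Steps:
V = -15 (V = -8 + (-14 - 1*(-7)) = -8 + (-14 + 7) = -8 - 7 = -15)
U(A) = 5 + A
X(R) = -2 (X(R) = -8 + (1 + 5) = -8 + 6 = -2)
n(y, S) = -4*S*y (n(y, S) = -4*S*(y + 0) = -4*S*y)
(n(24, X((-4 + 5)*(2 - 4))) + 3349) + U(V) = (-4*(-2)*24 + 3349) + (5 - 15) = (192 + 3349) - 10 = 3541 - 10 = 3531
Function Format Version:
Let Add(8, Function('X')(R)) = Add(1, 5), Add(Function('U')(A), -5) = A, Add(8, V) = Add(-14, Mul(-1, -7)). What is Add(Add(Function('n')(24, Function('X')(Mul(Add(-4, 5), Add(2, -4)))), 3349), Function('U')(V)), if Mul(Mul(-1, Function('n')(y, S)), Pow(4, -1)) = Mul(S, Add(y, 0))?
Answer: 3531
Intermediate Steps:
V = -15 (V = Add(-8, Add(-14, Mul(-1, -7))) = Add(-8, Add(-14, 7)) = Add(-8, -7) = -15)
Function('U')(A) = Add(5, A)
Function('X')(R) = -2 (Function('X')(R) = Add(-8, Add(1, 5)) = Add(-8, 6) = -2)
Function('n')(y, S) = Mul(-4, S, y) (Function('n')(y, S) = Mul(-4, Mul(S, Add(y, 0))) = Mul(-4, Mul(S, y)) = Mul(-4, S, y))
Add(Add(Function('n')(24, Function('X')(Mul(Add(-4, 5), Add(2, -4)))), 3349), Function('U')(V)) = Add(Add(Mul(-4, -2, 24), 3349), Add(5, -15)) = Add(Add(192, 3349), -10) = Add(3541, -10) = 3531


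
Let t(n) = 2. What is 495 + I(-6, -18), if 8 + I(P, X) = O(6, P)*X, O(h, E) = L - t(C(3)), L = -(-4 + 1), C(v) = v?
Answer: 469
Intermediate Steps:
L = 3 (L = -1*(-3) = 3)
O(h, E) = 1 (O(h, E) = 3 - 1*2 = 3 - 2 = 1)
I(P, X) = -8 + X (I(P, X) = -8 + 1*X = -8 + X)
495 + I(-6, -18) = 495 + (-8 - 18) = 495 - 26 = 469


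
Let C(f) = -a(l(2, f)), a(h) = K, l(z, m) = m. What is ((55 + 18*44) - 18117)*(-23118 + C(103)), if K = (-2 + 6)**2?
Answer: 399524180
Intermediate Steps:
K = 16 (K = 4**2 = 16)
a(h) = 16
C(f) = -16 (C(f) = -1*16 = -16)
((55 + 18*44) - 18117)*(-23118 + C(103)) = ((55 + 18*44) - 18117)*(-23118 - 16) = ((55 + 792) - 18117)*(-23134) = (847 - 18117)*(-23134) = -17270*(-23134) = 399524180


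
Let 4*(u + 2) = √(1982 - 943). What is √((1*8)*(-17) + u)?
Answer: √(-552 + √1039)/2 ≈ 11.399*I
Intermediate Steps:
u = -2 + √1039/4 (u = -2 + √(1982 - 943)/4 = -2 + √1039/4 ≈ 6.0584)
√((1*8)*(-17) + u) = √((1*8)*(-17) + (-2 + √1039/4)) = √(8*(-17) + (-2 + √1039/4)) = √(-136 + (-2 + √1039/4)) = √(-138 + √1039/4)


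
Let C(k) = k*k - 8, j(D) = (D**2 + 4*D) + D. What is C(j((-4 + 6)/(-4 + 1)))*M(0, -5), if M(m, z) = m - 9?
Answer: -28/9 ≈ -3.1111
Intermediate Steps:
M(m, z) = -9 + m
j(D) = D**2 + 5*D
C(k) = -8 + k**2 (C(k) = k**2 - 8 = -8 + k**2)
C(j((-4 + 6)/(-4 + 1)))*M(0, -5) = (-8 + (((-4 + 6)/(-4 + 1))*(5 + (-4 + 6)/(-4 + 1)))**2)*(-9 + 0) = (-8 + ((2/(-3))*(5 + 2/(-3)))**2)*(-9) = (-8 + ((2*(-1/3))*(5 + 2*(-1/3)))**2)*(-9) = (-8 + (-2*(5 - 2/3)/3)**2)*(-9) = (-8 + (-2/3*13/3)**2)*(-9) = (-8 + (-26/9)**2)*(-9) = (-8 + 676/81)*(-9) = (28/81)*(-9) = -28/9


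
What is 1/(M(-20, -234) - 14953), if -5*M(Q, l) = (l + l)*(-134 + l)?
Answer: -5/246989 ≈ -2.0244e-5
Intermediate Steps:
M(Q, l) = -2*l*(-134 + l)/5 (M(Q, l) = -(l + l)*(-134 + l)/5 = -2*l*(-134 + l)/5)
1/(M(-20, -234) - 14953) = 1/((⅖)*(-234)*(134 - 1*(-234)) - 14953) = 1/((⅖)*(-234)*(134 + 234) - 14953) = 1/((⅖)*(-234)*368 - 14953) = 1/(-172224/5 - 14953) = 1/(-246989/5) = -5/246989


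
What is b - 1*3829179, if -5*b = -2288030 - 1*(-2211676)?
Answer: -19069541/5 ≈ -3.8139e+6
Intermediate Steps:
b = 76354/5 (b = -(-2288030 - 1*(-2211676))/5 = -(-2288030 + 2211676)/5 = -⅕*(-76354) = 76354/5 ≈ 15271.)
b - 1*3829179 = 76354/5 - 1*3829179 = 76354/5 - 3829179 = -19069541/5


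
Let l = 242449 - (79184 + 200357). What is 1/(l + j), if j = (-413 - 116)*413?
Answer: -1/255569 ≈ -3.9128e-6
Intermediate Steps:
l = -37092 (l = 242449 - 1*279541 = 242449 - 279541 = -37092)
j = -218477 (j = -529*413 = -218477)
1/(l + j) = 1/(-37092 - 218477) = 1/(-255569) = -1/255569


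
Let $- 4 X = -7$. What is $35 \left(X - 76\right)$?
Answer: $- \frac{10395}{4} \approx -2598.8$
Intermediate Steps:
$X = \frac{7}{4}$ ($X = \left(- \frac{1}{4}\right) \left(-7\right) = \frac{7}{4} \approx 1.75$)
$35 \left(X - 76\right) = 35 \left(\frac{7}{4} - 76\right) = 35 \left(- \frac{297}{4}\right) = - \frac{10395}{4}$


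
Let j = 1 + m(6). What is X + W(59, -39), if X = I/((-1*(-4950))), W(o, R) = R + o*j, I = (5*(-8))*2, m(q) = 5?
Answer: 155917/495 ≈ 314.98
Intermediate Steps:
j = 6 (j = 1 + 5 = 6)
I = -80 (I = -40*2 = -80)
W(o, R) = R + 6*o (W(o, R) = R + o*6 = R + 6*o)
X = -8/495 (X = -80/((-1*(-4950))) = -80/4950 = -80*1/4950 = -8/495 ≈ -0.016162)
X + W(59, -39) = -8/495 + (-39 + 6*59) = -8/495 + (-39 + 354) = -8/495 + 315 = 155917/495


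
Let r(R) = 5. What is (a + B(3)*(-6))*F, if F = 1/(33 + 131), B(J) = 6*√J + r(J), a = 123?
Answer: 93/164 - 9*√3/41 ≈ 0.18687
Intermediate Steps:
B(J) = 5 + 6*√J (B(J) = 6*√J + 5 = 5 + 6*√J)
F = 1/164 ≈ 0.0060976
(a + B(3)*(-6))*F = (123 + (5 + 6*√3)*(-6))*(1/164) = (123 + (-30 - 36*√3))*(1/164) = (93 - 36*√3)*(1/164) = 93/164 - 9*√3/41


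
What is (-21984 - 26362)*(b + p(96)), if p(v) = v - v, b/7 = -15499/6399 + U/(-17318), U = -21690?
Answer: 3133240733356/7915563 ≈ 3.9583e+5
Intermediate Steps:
b = -64808686/7915563 (b = 7*(-15499/6399 - 21690/(-17318)) = 7*(-15499*1/6399 - 21690*(-1/17318)) = 7*(-15499/6399 + 10845/8659) = 7*(-64808686/55408941) = -64808686/7915563 ≈ -8.1875)
p(v) = 0
(-21984 - 26362)*(b + p(96)) = (-21984 - 26362)*(-64808686/7915563 + 0) = -48346*(-64808686/7915563) = 3133240733356/7915563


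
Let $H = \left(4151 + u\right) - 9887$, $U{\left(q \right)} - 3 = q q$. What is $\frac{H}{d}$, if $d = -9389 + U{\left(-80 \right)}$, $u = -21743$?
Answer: $\frac{27479}{2986} \approx 9.2026$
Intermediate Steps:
$U{\left(q \right)} = 3 + q^{2}$ ($U{\left(q \right)} = 3 + q q = 3 + q^{2}$)
$H = -27479$ ($H = \left(4151 - 21743\right) - 9887 = -17592 - 9887 = -27479$)
$d = -2986$ ($d = -9389 + \left(3 + \left(-80\right)^{2}\right) = -9389 + \left(3 + 6400\right) = -9389 + 6403 = -2986$)
$\frac{H}{d} = - \frac{27479}{-2986} = \left(-27479\right) \left(- \frac{1}{2986}\right) = \frac{27479}{2986}$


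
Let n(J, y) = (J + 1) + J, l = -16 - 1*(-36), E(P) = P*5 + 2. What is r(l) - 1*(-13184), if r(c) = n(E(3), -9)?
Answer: 13219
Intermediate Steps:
E(P) = 2 + 5*P (E(P) = 5*P + 2 = 2 + 5*P)
l = 20 (l = -16 + 36 = 20)
n(J, y) = 1 + 2*J (n(J, y) = (1 + J) + J = 1 + 2*J)
r(c) = 35 (r(c) = 1 + 2*(2 + 5*3) = 1 + 2*(2 + 15) = 1 + 2*17 = 1 + 34 = 35)
r(l) - 1*(-13184) = 35 - 1*(-13184) = 35 + 13184 = 13219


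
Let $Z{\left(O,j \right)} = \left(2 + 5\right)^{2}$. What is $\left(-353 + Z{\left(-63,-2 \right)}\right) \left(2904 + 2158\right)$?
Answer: $-1538848$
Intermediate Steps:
$Z{\left(O,j \right)} = 49$ ($Z{\left(O,j \right)} = 7^{2} = 49$)
$\left(-353 + Z{\left(-63,-2 \right)}\right) \left(2904 + 2158\right) = \left(-353 + 49\right) \left(2904 + 2158\right) = \left(-304\right) 5062 = -1538848$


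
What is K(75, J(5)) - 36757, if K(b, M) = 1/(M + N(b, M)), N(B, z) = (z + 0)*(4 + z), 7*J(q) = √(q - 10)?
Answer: 7*(-26262*√5 + 918925*I)/(5*(√5 - 35*I)) ≈ -36757.0 - 0.62355*I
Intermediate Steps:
J(q) = √(-10 + q)/7 (J(q) = √(q - 10)/7 = √(-10 + q)/7)
N(B, z) = z*(4 + z)
K(b, M) = 1/(M + M*(4 + M))
K(75, J(5)) - 36757 = 1/(((√(-10 + 5)/7))*(5 + √(-10 + 5)/7)) - 36757 = 1/(((√(-5)/7))*(5 + √(-5)/7)) - 36757 = 1/((((I*√5)/7))*(5 + (I*√5)/7)) - 36757 = 1/(((I*√5/7))*(5 + I*√5/7)) - 36757 = (-7*I*√5/5)/(5 + I*√5/7) - 36757 = -7*I*√5/(5*(5 + I*√5/7)) - 36757 = -36757 - 7*I*√5/(5*(5 + I*√5/7))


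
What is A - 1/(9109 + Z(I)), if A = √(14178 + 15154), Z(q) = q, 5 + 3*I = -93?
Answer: -3/27229 + 2*√7333 ≈ 171.27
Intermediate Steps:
I = -98/3 (I = -5/3 + (⅓)*(-93) = -5/3 - 31 = -98/3 ≈ -32.667)
A = 2*√7333 (A = √29332 = 2*√7333 ≈ 171.27)
A - 1/(9109 + Z(I)) = 2*√7333 - 1/(9109 - 98/3) = 2*√7333 - 1/27229/3 = 2*√7333 - 1*3/27229 = 2*√7333 - 3/27229 = -3/27229 + 2*√7333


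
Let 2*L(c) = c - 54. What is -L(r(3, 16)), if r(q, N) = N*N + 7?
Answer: -209/2 ≈ -104.50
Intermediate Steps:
r(q, N) = 7 + N² (r(q, N) = N² + 7 = 7 + N²)
L(c) = -27 + c/2 (L(c) = (c - 54)/2 = (-54 + c)/2 = -27 + c/2)
-L(r(3, 16)) = -(-27 + (7 + 16²)/2) = -(-27 + (7 + 256)/2) = -(-27 + (½)*263) = -(-27 + 263/2) = -1*209/2 = -209/2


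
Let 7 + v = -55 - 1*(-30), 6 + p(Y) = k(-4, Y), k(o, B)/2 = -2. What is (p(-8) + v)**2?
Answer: 1764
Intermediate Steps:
k(o, B) = -4 (k(o, B) = 2*(-2) = -4)
p(Y) = -10 (p(Y) = -6 - 4 = -10)
v = -32 (v = -7 + (-55 - 1*(-30)) = -7 + (-55 + 30) = -7 - 25 = -32)
(p(-8) + v)**2 = (-10 - 32)**2 = (-42)**2 = 1764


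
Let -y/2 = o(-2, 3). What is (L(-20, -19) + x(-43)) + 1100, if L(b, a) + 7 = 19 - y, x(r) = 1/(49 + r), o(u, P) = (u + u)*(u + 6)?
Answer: 6481/6 ≈ 1080.2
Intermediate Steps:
o(u, P) = 2*u*(6 + u) (o(u, P) = (2*u)*(6 + u) = 2*u*(6 + u))
y = 32 (y = -4*(-2)*(6 - 2) = -4*(-2)*4 = -2*(-16) = 32)
L(b, a) = -20 (L(b, a) = -7 + (19 - 1*32) = -7 + (19 - 32) = -7 - 13 = -20)
(L(-20, -19) + x(-43)) + 1100 = (-20 + 1/(49 - 43)) + 1100 = (-20 + 1/6) + 1100 = (-20 + ⅙) + 1100 = -119/6 + 1100 = 6481/6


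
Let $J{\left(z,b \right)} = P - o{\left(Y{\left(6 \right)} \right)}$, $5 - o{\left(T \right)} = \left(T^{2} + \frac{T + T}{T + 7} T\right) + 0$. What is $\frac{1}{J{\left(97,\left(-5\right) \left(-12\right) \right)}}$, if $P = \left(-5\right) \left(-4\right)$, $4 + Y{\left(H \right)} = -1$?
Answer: $\frac{1}{65} \approx 0.015385$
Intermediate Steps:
$Y{\left(H \right)} = -5$ ($Y{\left(H \right)} = -4 - 1 = -5$)
$P = 20$
$o{\left(T \right)} = 5 - T^{2} - \frac{2 T^{2}}{7 + T}$ ($o{\left(T \right)} = 5 - \left(\left(T^{2} + \frac{T + T}{T + 7} T\right) + 0\right) = 5 - \left(\left(T^{2} + \frac{2 T}{7 + T} T\right) + 0\right) = 5 - \left(\left(T^{2} + \frac{2 T^{2}}{7 + T}\right) + 0\right) = 5 - \left(T^{2} + \frac{2 T^{2}}{7 + T}\right) = 5 - T^{2} - \frac{2 T^{2}}{7 + T}$)
$J{\left(z,b \right)} = 65$ ($J{\left(z,b \right)} = 20 - \frac{35 - \left(-5\right)^{3} - 9 \left(-5\right)^{2} + 5 \left(-5\right)}{7 - 5} = 20 - \frac{35 - -125 - 225 - 25}{2} = 20 - \frac{35 + 125 - 225 - 25}{2} = 20 - \frac{1}{2} \left(-90\right) = 20 - -45 = 20 + 45 = 65$)
$\frac{1}{J{\left(97,\left(-5\right) \left(-12\right) \right)}} = \frac{1}{65}$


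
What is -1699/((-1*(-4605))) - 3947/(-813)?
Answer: 1866072/415985 ≈ 4.4859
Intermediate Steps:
-1699/((-1*(-4605))) - 3947/(-813) = -1699/4605 - 3947*(-1/813) = -1699*1/4605 + 3947/813 = -1699/4605 + 3947/813 = 1866072/415985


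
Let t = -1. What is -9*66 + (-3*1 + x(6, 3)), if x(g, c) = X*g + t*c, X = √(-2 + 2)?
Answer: -600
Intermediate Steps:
X = 0 (X = √0 = 0)
x(g, c) = -c (x(g, c) = 0*g - c = 0 - c = -c)
-9*66 + (-3*1 + x(6, 3)) = -9*66 + (-3*1 - 1*3) = -594 + (-3 - 3) = -594 - 6 = -600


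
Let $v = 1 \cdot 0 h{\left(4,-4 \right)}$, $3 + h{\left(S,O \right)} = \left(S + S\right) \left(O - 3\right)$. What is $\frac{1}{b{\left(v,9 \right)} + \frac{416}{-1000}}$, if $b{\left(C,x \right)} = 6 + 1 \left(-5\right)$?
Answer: $\frac{125}{73} \approx 1.7123$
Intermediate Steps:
$h{\left(S,O \right)} = -3 + 2 S \left(-3 + O\right)$ ($h{\left(S,O \right)} = -3 + \left(S + S\right) \left(O - 3\right) = -3 + 2 S \left(-3 + O\right)$)
$v = 0$ ($v = 1 \cdot 0 \left(-3 - 24 + 2 \left(-4\right) 4\right) = 0 \left(-3 - 24 - 32\right) = 0 \left(-59\right) = 0$)
$b{\left(C,x \right)} = 1$ ($b{\left(C,x \right)} = 6 - 5 = 1$)
$\frac{1}{b{\left(v,9 \right)} + \frac{416}{-1000}} = \frac{1}{1 + \frac{416}{-1000}} = \frac{1}{1 + 416 \left(- \frac{1}{1000}\right)} = \frac{1}{1 - \frac{52}{125}} = \frac{1}{\frac{73}{125}} = \frac{125}{73}$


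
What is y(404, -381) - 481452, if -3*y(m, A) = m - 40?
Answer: -1444720/3 ≈ -4.8157e+5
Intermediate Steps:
y(m, A) = 40/3 - m/3 (y(m, A) = -(m - 40)/3 = -(-40 + m)/3 = 40/3 - m/3)
y(404, -381) - 481452 = (40/3 - ⅓*404) - 481452 = (40/3 - 404/3) - 481452 = -364/3 - 481452 = -1444720/3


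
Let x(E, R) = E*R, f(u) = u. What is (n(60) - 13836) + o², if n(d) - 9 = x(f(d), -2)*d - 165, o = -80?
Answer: -14792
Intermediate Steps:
n(d) = -156 - 2*d² (n(d) = 9 + ((d*(-2))*d - 165) = 9 + ((-2*d)*d - 165) = 9 + (-2*d² - 165) = 9 + (-165 - 2*d²) = -156 - 2*d²)
(n(60) - 13836) + o² = ((-156 - 2*60²) - 13836) + (-80)² = ((-156 - 2*3600) - 13836) + 6400 = ((-156 - 7200) - 13836) + 6400 = (-7356 - 13836) + 6400 = -21192 + 6400 = -14792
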